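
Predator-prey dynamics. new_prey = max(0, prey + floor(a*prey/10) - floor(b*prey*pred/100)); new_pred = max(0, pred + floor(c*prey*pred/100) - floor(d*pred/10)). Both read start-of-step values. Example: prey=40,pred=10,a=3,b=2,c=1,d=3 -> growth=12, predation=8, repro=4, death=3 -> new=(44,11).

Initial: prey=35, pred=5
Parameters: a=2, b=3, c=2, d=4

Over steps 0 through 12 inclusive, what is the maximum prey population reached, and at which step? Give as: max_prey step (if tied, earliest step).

Answer: 38 2

Derivation:
Step 1: prey: 35+7-5=37; pred: 5+3-2=6
Step 2: prey: 37+7-6=38; pred: 6+4-2=8
Step 3: prey: 38+7-9=36; pred: 8+6-3=11
Step 4: prey: 36+7-11=32; pred: 11+7-4=14
Step 5: prey: 32+6-13=25; pred: 14+8-5=17
Step 6: prey: 25+5-12=18; pred: 17+8-6=19
Step 7: prey: 18+3-10=11; pred: 19+6-7=18
Step 8: prey: 11+2-5=8; pred: 18+3-7=14
Step 9: prey: 8+1-3=6; pred: 14+2-5=11
Step 10: prey: 6+1-1=6; pred: 11+1-4=8
Step 11: prey: 6+1-1=6; pred: 8+0-3=5
Step 12: prey: 6+1-0=7; pred: 5+0-2=3
Max prey = 38 at step 2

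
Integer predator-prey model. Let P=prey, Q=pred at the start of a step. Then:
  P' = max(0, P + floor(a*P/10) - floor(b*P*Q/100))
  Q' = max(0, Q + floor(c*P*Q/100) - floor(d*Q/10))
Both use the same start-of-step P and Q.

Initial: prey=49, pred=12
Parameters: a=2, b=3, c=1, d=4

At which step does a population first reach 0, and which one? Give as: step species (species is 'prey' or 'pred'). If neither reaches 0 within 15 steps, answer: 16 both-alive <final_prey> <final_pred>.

Answer: 16 both-alive 46 2

Derivation:
Step 1: prey: 49+9-17=41; pred: 12+5-4=13
Step 2: prey: 41+8-15=34; pred: 13+5-5=13
Step 3: prey: 34+6-13=27; pred: 13+4-5=12
Step 4: prey: 27+5-9=23; pred: 12+3-4=11
Step 5: prey: 23+4-7=20; pred: 11+2-4=9
Step 6: prey: 20+4-5=19; pred: 9+1-3=7
Step 7: prey: 19+3-3=19; pred: 7+1-2=6
Step 8: prey: 19+3-3=19; pred: 6+1-2=5
Step 9: prey: 19+3-2=20; pred: 5+0-2=3
Step 10: prey: 20+4-1=23; pred: 3+0-1=2
Step 11: prey: 23+4-1=26; pred: 2+0-0=2
Step 12: prey: 26+5-1=30; pred: 2+0-0=2
Step 13: prey: 30+6-1=35; pred: 2+0-0=2
Step 14: prey: 35+7-2=40; pred: 2+0-0=2
Step 15: prey: 40+8-2=46; pred: 2+0-0=2
No extinction within 15 steps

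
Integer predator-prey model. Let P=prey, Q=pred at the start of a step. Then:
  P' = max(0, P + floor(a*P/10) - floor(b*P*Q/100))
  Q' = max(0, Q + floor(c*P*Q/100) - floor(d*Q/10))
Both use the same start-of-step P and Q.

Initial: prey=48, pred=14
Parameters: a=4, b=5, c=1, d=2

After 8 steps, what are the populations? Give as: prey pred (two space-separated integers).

Answer: 1 8

Derivation:
Step 1: prey: 48+19-33=34; pred: 14+6-2=18
Step 2: prey: 34+13-30=17; pred: 18+6-3=21
Step 3: prey: 17+6-17=6; pred: 21+3-4=20
Step 4: prey: 6+2-6=2; pred: 20+1-4=17
Step 5: prey: 2+0-1=1; pred: 17+0-3=14
Step 6: prey: 1+0-0=1; pred: 14+0-2=12
Step 7: prey: 1+0-0=1; pred: 12+0-2=10
Step 8: prey: 1+0-0=1; pred: 10+0-2=8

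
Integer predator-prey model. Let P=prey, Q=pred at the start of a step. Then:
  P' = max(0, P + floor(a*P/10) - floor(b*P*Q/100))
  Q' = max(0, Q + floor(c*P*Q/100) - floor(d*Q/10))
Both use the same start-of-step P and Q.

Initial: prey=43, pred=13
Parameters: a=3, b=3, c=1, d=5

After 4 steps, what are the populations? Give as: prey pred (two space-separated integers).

Answer: 38 6

Derivation:
Step 1: prey: 43+12-16=39; pred: 13+5-6=12
Step 2: prey: 39+11-14=36; pred: 12+4-6=10
Step 3: prey: 36+10-10=36; pred: 10+3-5=8
Step 4: prey: 36+10-8=38; pred: 8+2-4=6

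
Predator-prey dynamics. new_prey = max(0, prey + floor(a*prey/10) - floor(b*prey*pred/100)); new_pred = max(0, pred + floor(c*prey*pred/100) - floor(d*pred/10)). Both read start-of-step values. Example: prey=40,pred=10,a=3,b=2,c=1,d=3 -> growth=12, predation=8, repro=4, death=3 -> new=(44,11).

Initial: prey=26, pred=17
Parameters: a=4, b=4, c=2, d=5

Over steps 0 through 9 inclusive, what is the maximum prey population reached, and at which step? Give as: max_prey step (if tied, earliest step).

Step 1: prey: 26+10-17=19; pred: 17+8-8=17
Step 2: prey: 19+7-12=14; pred: 17+6-8=15
Step 3: prey: 14+5-8=11; pred: 15+4-7=12
Step 4: prey: 11+4-5=10; pred: 12+2-6=8
Step 5: prey: 10+4-3=11; pred: 8+1-4=5
Step 6: prey: 11+4-2=13; pred: 5+1-2=4
Step 7: prey: 13+5-2=16; pred: 4+1-2=3
Step 8: prey: 16+6-1=21; pred: 3+0-1=2
Step 9: prey: 21+8-1=28; pred: 2+0-1=1
Max prey = 28 at step 9

Answer: 28 9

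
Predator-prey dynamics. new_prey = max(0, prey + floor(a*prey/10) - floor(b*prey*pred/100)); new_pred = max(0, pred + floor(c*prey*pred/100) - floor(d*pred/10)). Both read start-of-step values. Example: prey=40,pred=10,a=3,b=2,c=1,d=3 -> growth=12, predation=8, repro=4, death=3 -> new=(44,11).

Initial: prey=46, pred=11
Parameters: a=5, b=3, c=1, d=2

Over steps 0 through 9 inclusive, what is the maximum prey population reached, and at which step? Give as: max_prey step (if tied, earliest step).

Answer: 59 2

Derivation:
Step 1: prey: 46+23-15=54; pred: 11+5-2=14
Step 2: prey: 54+27-22=59; pred: 14+7-2=19
Step 3: prey: 59+29-33=55; pred: 19+11-3=27
Step 4: prey: 55+27-44=38; pred: 27+14-5=36
Step 5: prey: 38+19-41=16; pred: 36+13-7=42
Step 6: prey: 16+8-20=4; pred: 42+6-8=40
Step 7: prey: 4+2-4=2; pred: 40+1-8=33
Step 8: prey: 2+1-1=2; pred: 33+0-6=27
Step 9: prey: 2+1-1=2; pred: 27+0-5=22
Max prey = 59 at step 2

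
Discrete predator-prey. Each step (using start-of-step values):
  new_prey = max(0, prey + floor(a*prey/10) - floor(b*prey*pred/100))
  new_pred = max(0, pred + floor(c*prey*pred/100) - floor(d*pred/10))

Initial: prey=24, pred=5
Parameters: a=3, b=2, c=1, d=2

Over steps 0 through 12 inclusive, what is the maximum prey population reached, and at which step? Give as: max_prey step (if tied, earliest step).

Answer: 73 7

Derivation:
Step 1: prey: 24+7-2=29; pred: 5+1-1=5
Step 2: prey: 29+8-2=35; pred: 5+1-1=5
Step 3: prey: 35+10-3=42; pred: 5+1-1=5
Step 4: prey: 42+12-4=50; pred: 5+2-1=6
Step 5: prey: 50+15-6=59; pred: 6+3-1=8
Step 6: prey: 59+17-9=67; pred: 8+4-1=11
Step 7: prey: 67+20-14=73; pred: 11+7-2=16
Step 8: prey: 73+21-23=71; pred: 16+11-3=24
Step 9: prey: 71+21-34=58; pred: 24+17-4=37
Step 10: prey: 58+17-42=33; pred: 37+21-7=51
Step 11: prey: 33+9-33=9; pred: 51+16-10=57
Step 12: prey: 9+2-10=1; pred: 57+5-11=51
Max prey = 73 at step 7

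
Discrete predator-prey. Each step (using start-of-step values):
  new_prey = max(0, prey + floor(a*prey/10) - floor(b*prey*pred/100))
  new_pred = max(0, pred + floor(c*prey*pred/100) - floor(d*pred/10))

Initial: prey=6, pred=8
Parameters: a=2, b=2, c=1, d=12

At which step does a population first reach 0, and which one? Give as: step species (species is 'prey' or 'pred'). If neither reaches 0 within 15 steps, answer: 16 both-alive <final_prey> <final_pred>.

Step 1: prey: 6+1-0=7; pred: 8+0-9=0
First extinction: pred at step 1

Answer: 1 pred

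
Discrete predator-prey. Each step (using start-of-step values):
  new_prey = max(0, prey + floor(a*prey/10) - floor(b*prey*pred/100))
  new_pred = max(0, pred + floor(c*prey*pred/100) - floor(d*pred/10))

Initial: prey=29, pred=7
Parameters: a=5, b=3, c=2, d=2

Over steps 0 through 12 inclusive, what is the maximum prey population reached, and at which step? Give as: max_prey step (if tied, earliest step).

Step 1: prey: 29+14-6=37; pred: 7+4-1=10
Step 2: prey: 37+18-11=44; pred: 10+7-2=15
Step 3: prey: 44+22-19=47; pred: 15+13-3=25
Step 4: prey: 47+23-35=35; pred: 25+23-5=43
Step 5: prey: 35+17-45=7; pred: 43+30-8=65
Step 6: prey: 7+3-13=0; pred: 65+9-13=61
Step 7: prey: 0+0-0=0; pred: 61+0-12=49
Step 8: prey: 0+0-0=0; pred: 49+0-9=40
Step 9: prey: 0+0-0=0; pred: 40+0-8=32
Step 10: prey: 0+0-0=0; pred: 32+0-6=26
Step 11: prey: 0+0-0=0; pred: 26+0-5=21
Step 12: prey: 0+0-0=0; pred: 21+0-4=17
Max prey = 47 at step 3

Answer: 47 3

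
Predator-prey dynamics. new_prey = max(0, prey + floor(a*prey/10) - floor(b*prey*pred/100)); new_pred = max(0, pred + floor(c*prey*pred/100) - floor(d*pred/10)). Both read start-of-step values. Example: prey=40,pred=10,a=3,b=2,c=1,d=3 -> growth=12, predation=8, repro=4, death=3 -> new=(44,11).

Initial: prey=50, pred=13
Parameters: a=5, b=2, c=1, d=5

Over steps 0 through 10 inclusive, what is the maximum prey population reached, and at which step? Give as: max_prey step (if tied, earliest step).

Answer: 104 4

Derivation:
Step 1: prey: 50+25-13=62; pred: 13+6-6=13
Step 2: prey: 62+31-16=77; pred: 13+8-6=15
Step 3: prey: 77+38-23=92; pred: 15+11-7=19
Step 4: prey: 92+46-34=104; pred: 19+17-9=27
Step 5: prey: 104+52-56=100; pred: 27+28-13=42
Step 6: prey: 100+50-84=66; pred: 42+42-21=63
Step 7: prey: 66+33-83=16; pred: 63+41-31=73
Step 8: prey: 16+8-23=1; pred: 73+11-36=48
Step 9: prey: 1+0-0=1; pred: 48+0-24=24
Step 10: prey: 1+0-0=1; pred: 24+0-12=12
Max prey = 104 at step 4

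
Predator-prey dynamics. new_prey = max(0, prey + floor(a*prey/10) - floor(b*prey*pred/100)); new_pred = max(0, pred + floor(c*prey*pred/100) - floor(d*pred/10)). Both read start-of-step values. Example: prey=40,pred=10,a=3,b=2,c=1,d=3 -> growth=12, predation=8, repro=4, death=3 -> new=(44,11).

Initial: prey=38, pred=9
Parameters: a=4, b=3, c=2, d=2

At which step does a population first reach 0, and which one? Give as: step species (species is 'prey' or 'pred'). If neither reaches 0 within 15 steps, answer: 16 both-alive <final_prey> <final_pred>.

Answer: 5 prey

Derivation:
Step 1: prey: 38+15-10=43; pred: 9+6-1=14
Step 2: prey: 43+17-18=42; pred: 14+12-2=24
Step 3: prey: 42+16-30=28; pred: 24+20-4=40
Step 4: prey: 28+11-33=6; pred: 40+22-8=54
Step 5: prey: 6+2-9=0; pred: 54+6-10=50
First extinction: prey at step 5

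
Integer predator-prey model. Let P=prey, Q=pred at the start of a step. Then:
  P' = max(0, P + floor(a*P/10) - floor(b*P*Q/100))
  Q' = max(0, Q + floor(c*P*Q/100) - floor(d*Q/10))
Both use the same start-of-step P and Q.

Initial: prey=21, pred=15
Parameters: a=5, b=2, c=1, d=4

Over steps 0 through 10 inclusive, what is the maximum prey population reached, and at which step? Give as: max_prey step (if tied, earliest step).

Answer: 117 8

Derivation:
Step 1: prey: 21+10-6=25; pred: 15+3-6=12
Step 2: prey: 25+12-6=31; pred: 12+3-4=11
Step 3: prey: 31+15-6=40; pred: 11+3-4=10
Step 4: prey: 40+20-8=52; pred: 10+4-4=10
Step 5: prey: 52+26-10=68; pred: 10+5-4=11
Step 6: prey: 68+34-14=88; pred: 11+7-4=14
Step 7: prey: 88+44-24=108; pred: 14+12-5=21
Step 8: prey: 108+54-45=117; pred: 21+22-8=35
Step 9: prey: 117+58-81=94; pred: 35+40-14=61
Step 10: prey: 94+47-114=27; pred: 61+57-24=94
Max prey = 117 at step 8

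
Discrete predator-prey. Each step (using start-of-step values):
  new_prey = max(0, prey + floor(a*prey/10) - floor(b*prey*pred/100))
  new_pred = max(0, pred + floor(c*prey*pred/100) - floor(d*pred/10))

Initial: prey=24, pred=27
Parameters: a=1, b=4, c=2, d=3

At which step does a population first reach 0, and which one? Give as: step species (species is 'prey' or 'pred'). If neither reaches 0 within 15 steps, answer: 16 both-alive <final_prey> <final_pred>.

Answer: 2 prey

Derivation:
Step 1: prey: 24+2-25=1; pred: 27+12-8=31
Step 2: prey: 1+0-1=0; pred: 31+0-9=22
First extinction: prey at step 2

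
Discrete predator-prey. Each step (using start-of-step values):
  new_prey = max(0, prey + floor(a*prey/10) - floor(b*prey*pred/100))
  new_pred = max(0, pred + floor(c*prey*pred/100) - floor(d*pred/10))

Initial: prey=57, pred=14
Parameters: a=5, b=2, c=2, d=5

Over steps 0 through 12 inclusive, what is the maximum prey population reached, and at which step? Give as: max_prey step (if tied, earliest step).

Answer: 75 2

Derivation:
Step 1: prey: 57+28-15=70; pred: 14+15-7=22
Step 2: prey: 70+35-30=75; pred: 22+30-11=41
Step 3: prey: 75+37-61=51; pred: 41+61-20=82
Step 4: prey: 51+25-83=0; pred: 82+83-41=124
Step 5: prey: 0+0-0=0; pred: 124+0-62=62
Step 6: prey: 0+0-0=0; pred: 62+0-31=31
Step 7: prey: 0+0-0=0; pred: 31+0-15=16
Step 8: prey: 0+0-0=0; pred: 16+0-8=8
Step 9: prey: 0+0-0=0; pred: 8+0-4=4
Step 10: prey: 0+0-0=0; pred: 4+0-2=2
Step 11: prey: 0+0-0=0; pred: 2+0-1=1
Step 12: prey: 0+0-0=0; pred: 1+0-0=1
Max prey = 75 at step 2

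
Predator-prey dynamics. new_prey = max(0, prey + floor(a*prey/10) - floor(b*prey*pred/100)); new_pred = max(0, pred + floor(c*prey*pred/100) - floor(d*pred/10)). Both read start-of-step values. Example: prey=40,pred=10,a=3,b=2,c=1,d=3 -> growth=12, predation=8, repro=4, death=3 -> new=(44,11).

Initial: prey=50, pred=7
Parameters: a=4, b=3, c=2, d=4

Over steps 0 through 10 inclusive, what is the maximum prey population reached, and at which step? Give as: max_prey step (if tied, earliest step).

Step 1: prey: 50+20-10=60; pred: 7+7-2=12
Step 2: prey: 60+24-21=63; pred: 12+14-4=22
Step 3: prey: 63+25-41=47; pred: 22+27-8=41
Step 4: prey: 47+18-57=8; pred: 41+38-16=63
Step 5: prey: 8+3-15=0; pred: 63+10-25=48
Step 6: prey: 0+0-0=0; pred: 48+0-19=29
Step 7: prey: 0+0-0=0; pred: 29+0-11=18
Step 8: prey: 0+0-0=0; pred: 18+0-7=11
Step 9: prey: 0+0-0=0; pred: 11+0-4=7
Step 10: prey: 0+0-0=0; pred: 7+0-2=5
Max prey = 63 at step 2

Answer: 63 2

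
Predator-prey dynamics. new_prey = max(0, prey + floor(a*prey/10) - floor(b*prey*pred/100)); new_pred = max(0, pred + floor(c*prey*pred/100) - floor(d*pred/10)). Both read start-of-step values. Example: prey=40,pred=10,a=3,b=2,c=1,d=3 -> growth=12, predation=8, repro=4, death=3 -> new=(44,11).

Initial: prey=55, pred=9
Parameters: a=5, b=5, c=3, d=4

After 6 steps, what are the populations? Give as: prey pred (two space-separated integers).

Step 1: prey: 55+27-24=58; pred: 9+14-3=20
Step 2: prey: 58+29-58=29; pred: 20+34-8=46
Step 3: prey: 29+14-66=0; pred: 46+40-18=68
Step 4: prey: 0+0-0=0; pred: 68+0-27=41
Step 5: prey: 0+0-0=0; pred: 41+0-16=25
Step 6: prey: 0+0-0=0; pred: 25+0-10=15

Answer: 0 15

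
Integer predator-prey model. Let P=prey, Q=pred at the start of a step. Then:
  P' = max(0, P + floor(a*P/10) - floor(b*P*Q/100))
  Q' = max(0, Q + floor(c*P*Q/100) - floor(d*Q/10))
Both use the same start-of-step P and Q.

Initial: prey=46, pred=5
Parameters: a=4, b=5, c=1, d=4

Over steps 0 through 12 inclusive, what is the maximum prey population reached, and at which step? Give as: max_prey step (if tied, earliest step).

Step 1: prey: 46+18-11=53; pred: 5+2-2=5
Step 2: prey: 53+21-13=61; pred: 5+2-2=5
Step 3: prey: 61+24-15=70; pred: 5+3-2=6
Step 4: prey: 70+28-21=77; pred: 6+4-2=8
Step 5: prey: 77+30-30=77; pred: 8+6-3=11
Step 6: prey: 77+30-42=65; pred: 11+8-4=15
Step 7: prey: 65+26-48=43; pred: 15+9-6=18
Step 8: prey: 43+17-38=22; pred: 18+7-7=18
Step 9: prey: 22+8-19=11; pred: 18+3-7=14
Step 10: prey: 11+4-7=8; pred: 14+1-5=10
Step 11: prey: 8+3-4=7; pred: 10+0-4=6
Step 12: prey: 7+2-2=7; pred: 6+0-2=4
Max prey = 77 at step 4

Answer: 77 4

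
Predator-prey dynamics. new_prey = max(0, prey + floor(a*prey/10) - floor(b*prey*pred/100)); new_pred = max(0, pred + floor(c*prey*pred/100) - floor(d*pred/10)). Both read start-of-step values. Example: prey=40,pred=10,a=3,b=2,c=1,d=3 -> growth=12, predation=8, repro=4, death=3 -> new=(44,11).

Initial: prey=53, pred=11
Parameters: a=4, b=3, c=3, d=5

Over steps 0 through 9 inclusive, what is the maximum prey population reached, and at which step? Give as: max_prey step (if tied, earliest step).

Answer: 57 1

Derivation:
Step 1: prey: 53+21-17=57; pred: 11+17-5=23
Step 2: prey: 57+22-39=40; pred: 23+39-11=51
Step 3: prey: 40+16-61=0; pred: 51+61-25=87
Step 4: prey: 0+0-0=0; pred: 87+0-43=44
Step 5: prey: 0+0-0=0; pred: 44+0-22=22
Step 6: prey: 0+0-0=0; pred: 22+0-11=11
Step 7: prey: 0+0-0=0; pred: 11+0-5=6
Step 8: prey: 0+0-0=0; pred: 6+0-3=3
Step 9: prey: 0+0-0=0; pred: 3+0-1=2
Max prey = 57 at step 1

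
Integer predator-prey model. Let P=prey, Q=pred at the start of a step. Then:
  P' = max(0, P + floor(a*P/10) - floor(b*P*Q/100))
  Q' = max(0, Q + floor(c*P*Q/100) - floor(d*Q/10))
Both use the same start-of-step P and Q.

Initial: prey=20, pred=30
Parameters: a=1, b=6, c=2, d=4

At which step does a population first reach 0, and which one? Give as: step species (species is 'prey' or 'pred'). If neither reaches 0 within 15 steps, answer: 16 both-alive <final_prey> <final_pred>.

Step 1: prey: 20+2-36=0; pred: 30+12-12=30
First extinction: prey at step 1

Answer: 1 prey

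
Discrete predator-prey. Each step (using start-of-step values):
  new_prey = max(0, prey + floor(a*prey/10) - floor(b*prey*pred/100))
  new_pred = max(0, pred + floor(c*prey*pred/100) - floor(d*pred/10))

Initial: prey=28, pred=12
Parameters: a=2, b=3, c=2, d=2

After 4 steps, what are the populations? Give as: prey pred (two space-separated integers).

Answer: 6 22

Derivation:
Step 1: prey: 28+5-10=23; pred: 12+6-2=16
Step 2: prey: 23+4-11=16; pred: 16+7-3=20
Step 3: prey: 16+3-9=10; pred: 20+6-4=22
Step 4: prey: 10+2-6=6; pred: 22+4-4=22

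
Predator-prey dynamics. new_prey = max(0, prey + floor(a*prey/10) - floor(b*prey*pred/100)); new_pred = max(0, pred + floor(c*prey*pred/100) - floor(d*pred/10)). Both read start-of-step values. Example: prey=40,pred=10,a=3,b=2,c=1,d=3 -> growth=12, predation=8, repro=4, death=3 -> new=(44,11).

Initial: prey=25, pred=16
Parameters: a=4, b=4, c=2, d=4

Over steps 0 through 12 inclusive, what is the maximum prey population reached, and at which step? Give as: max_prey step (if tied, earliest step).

Step 1: prey: 25+10-16=19; pred: 16+8-6=18
Step 2: prey: 19+7-13=13; pred: 18+6-7=17
Step 3: prey: 13+5-8=10; pred: 17+4-6=15
Step 4: prey: 10+4-6=8; pred: 15+3-6=12
Step 5: prey: 8+3-3=8; pred: 12+1-4=9
Step 6: prey: 8+3-2=9; pred: 9+1-3=7
Step 7: prey: 9+3-2=10; pred: 7+1-2=6
Step 8: prey: 10+4-2=12; pred: 6+1-2=5
Step 9: prey: 12+4-2=14; pred: 5+1-2=4
Step 10: prey: 14+5-2=17; pred: 4+1-1=4
Step 11: prey: 17+6-2=21; pred: 4+1-1=4
Step 12: prey: 21+8-3=26; pred: 4+1-1=4
Max prey = 26 at step 12

Answer: 26 12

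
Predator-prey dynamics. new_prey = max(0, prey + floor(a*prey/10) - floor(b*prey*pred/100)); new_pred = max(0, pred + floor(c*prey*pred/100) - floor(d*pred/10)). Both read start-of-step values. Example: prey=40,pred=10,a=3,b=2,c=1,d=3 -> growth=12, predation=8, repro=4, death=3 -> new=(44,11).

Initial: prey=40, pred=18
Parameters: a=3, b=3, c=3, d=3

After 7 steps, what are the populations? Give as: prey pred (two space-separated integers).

Step 1: prey: 40+12-21=31; pred: 18+21-5=34
Step 2: prey: 31+9-31=9; pred: 34+31-10=55
Step 3: prey: 9+2-14=0; pred: 55+14-16=53
Step 4: prey: 0+0-0=0; pred: 53+0-15=38
Step 5: prey: 0+0-0=0; pred: 38+0-11=27
Step 6: prey: 0+0-0=0; pred: 27+0-8=19
Step 7: prey: 0+0-0=0; pred: 19+0-5=14

Answer: 0 14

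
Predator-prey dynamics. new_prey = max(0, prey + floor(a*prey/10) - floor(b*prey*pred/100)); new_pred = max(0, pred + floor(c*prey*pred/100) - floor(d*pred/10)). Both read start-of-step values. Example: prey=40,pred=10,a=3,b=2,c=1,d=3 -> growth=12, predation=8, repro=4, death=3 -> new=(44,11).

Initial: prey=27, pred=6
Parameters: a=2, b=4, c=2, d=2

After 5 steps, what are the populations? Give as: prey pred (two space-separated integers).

Step 1: prey: 27+5-6=26; pred: 6+3-1=8
Step 2: prey: 26+5-8=23; pred: 8+4-1=11
Step 3: prey: 23+4-10=17; pred: 11+5-2=14
Step 4: prey: 17+3-9=11; pred: 14+4-2=16
Step 5: prey: 11+2-7=6; pred: 16+3-3=16

Answer: 6 16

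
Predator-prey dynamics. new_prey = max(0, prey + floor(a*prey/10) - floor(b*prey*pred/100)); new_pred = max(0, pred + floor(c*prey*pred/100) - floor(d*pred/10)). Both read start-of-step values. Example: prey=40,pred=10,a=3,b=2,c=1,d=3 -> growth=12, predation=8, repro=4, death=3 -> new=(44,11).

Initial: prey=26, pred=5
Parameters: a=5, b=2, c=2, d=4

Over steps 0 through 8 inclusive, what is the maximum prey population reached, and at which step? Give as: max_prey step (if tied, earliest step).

Answer: 104 5

Derivation:
Step 1: prey: 26+13-2=37; pred: 5+2-2=5
Step 2: prey: 37+18-3=52; pred: 5+3-2=6
Step 3: prey: 52+26-6=72; pred: 6+6-2=10
Step 4: prey: 72+36-14=94; pred: 10+14-4=20
Step 5: prey: 94+47-37=104; pred: 20+37-8=49
Step 6: prey: 104+52-101=55; pred: 49+101-19=131
Step 7: prey: 55+27-144=0; pred: 131+144-52=223
Step 8: prey: 0+0-0=0; pred: 223+0-89=134
Max prey = 104 at step 5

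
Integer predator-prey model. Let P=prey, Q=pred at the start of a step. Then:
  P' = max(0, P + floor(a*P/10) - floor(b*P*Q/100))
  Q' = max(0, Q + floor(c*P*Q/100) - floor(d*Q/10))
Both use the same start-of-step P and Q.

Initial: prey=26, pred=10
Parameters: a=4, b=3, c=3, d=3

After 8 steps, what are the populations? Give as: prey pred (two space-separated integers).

Answer: 0 16

Derivation:
Step 1: prey: 26+10-7=29; pred: 10+7-3=14
Step 2: prey: 29+11-12=28; pred: 14+12-4=22
Step 3: prey: 28+11-18=21; pred: 22+18-6=34
Step 4: prey: 21+8-21=8; pred: 34+21-10=45
Step 5: prey: 8+3-10=1; pred: 45+10-13=42
Step 6: prey: 1+0-1=0; pred: 42+1-12=31
Step 7: prey: 0+0-0=0; pred: 31+0-9=22
Step 8: prey: 0+0-0=0; pred: 22+0-6=16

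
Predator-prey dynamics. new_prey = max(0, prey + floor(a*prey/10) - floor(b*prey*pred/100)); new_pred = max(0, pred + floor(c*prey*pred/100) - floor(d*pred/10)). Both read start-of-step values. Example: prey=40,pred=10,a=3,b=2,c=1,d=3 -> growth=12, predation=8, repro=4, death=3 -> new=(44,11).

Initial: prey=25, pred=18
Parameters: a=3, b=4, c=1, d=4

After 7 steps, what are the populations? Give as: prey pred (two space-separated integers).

Answer: 15 2

Derivation:
Step 1: prey: 25+7-18=14; pred: 18+4-7=15
Step 2: prey: 14+4-8=10; pred: 15+2-6=11
Step 3: prey: 10+3-4=9; pred: 11+1-4=8
Step 4: prey: 9+2-2=9; pred: 8+0-3=5
Step 5: prey: 9+2-1=10; pred: 5+0-2=3
Step 6: prey: 10+3-1=12; pred: 3+0-1=2
Step 7: prey: 12+3-0=15; pred: 2+0-0=2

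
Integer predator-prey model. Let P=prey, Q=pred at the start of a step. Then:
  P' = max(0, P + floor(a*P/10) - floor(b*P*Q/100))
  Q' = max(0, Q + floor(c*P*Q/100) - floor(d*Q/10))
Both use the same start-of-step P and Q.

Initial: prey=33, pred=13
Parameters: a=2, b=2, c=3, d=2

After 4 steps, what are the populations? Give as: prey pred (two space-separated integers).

Step 1: prey: 33+6-8=31; pred: 13+12-2=23
Step 2: prey: 31+6-14=23; pred: 23+21-4=40
Step 3: prey: 23+4-18=9; pred: 40+27-8=59
Step 4: prey: 9+1-10=0; pred: 59+15-11=63

Answer: 0 63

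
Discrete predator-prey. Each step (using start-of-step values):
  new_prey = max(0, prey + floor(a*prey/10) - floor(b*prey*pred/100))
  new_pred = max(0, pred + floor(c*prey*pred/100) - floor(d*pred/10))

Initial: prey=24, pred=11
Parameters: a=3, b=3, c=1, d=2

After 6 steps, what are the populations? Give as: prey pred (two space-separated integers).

Answer: 24 11

Derivation:
Step 1: prey: 24+7-7=24; pred: 11+2-2=11
Step 2: prey: 24+7-7=24; pred: 11+2-2=11
Step 3: prey: 24+7-7=24; pred: 11+2-2=11
Step 4: prey: 24+7-7=24; pred: 11+2-2=11
Step 5: prey: 24+7-7=24; pred: 11+2-2=11
Step 6: prey: 24+7-7=24; pred: 11+2-2=11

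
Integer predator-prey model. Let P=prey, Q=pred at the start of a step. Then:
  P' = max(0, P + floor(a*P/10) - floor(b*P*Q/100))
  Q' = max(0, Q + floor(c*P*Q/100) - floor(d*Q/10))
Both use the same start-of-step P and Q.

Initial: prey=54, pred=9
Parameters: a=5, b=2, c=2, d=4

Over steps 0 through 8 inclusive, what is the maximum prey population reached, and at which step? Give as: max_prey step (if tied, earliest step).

Step 1: prey: 54+27-9=72; pred: 9+9-3=15
Step 2: prey: 72+36-21=87; pred: 15+21-6=30
Step 3: prey: 87+43-52=78; pred: 30+52-12=70
Step 4: prey: 78+39-109=8; pred: 70+109-28=151
Step 5: prey: 8+4-24=0; pred: 151+24-60=115
Step 6: prey: 0+0-0=0; pred: 115+0-46=69
Step 7: prey: 0+0-0=0; pred: 69+0-27=42
Step 8: prey: 0+0-0=0; pred: 42+0-16=26
Max prey = 87 at step 2

Answer: 87 2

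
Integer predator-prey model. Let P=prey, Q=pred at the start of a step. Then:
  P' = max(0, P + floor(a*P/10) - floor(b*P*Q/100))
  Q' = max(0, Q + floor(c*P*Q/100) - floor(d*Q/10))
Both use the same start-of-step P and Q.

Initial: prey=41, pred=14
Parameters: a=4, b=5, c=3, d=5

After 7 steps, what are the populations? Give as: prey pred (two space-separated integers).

Step 1: prey: 41+16-28=29; pred: 14+17-7=24
Step 2: prey: 29+11-34=6; pred: 24+20-12=32
Step 3: prey: 6+2-9=0; pred: 32+5-16=21
Step 4: prey: 0+0-0=0; pred: 21+0-10=11
Step 5: prey: 0+0-0=0; pred: 11+0-5=6
Step 6: prey: 0+0-0=0; pred: 6+0-3=3
Step 7: prey: 0+0-0=0; pred: 3+0-1=2

Answer: 0 2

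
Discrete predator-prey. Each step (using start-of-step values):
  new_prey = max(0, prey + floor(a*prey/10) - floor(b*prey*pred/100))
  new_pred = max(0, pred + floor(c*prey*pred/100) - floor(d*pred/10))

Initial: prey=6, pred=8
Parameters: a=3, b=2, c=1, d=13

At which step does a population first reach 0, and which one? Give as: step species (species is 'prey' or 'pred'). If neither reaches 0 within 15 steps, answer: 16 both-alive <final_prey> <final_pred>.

Answer: 1 pred

Derivation:
Step 1: prey: 6+1-0=7; pred: 8+0-10=0
First extinction: pred at step 1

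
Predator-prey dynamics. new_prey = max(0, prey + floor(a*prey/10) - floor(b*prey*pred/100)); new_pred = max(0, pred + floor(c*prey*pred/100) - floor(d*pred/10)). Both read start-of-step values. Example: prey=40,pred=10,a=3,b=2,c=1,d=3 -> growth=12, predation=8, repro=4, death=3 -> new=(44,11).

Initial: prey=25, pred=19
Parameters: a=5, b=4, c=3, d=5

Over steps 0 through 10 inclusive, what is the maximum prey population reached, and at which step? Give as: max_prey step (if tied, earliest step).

Step 1: prey: 25+12-19=18; pred: 19+14-9=24
Step 2: prey: 18+9-17=10; pred: 24+12-12=24
Step 3: prey: 10+5-9=6; pred: 24+7-12=19
Step 4: prey: 6+3-4=5; pred: 19+3-9=13
Step 5: prey: 5+2-2=5; pred: 13+1-6=8
Step 6: prey: 5+2-1=6; pred: 8+1-4=5
Step 7: prey: 6+3-1=8; pred: 5+0-2=3
Step 8: prey: 8+4-0=12; pred: 3+0-1=2
Step 9: prey: 12+6-0=18; pred: 2+0-1=1
Step 10: prey: 18+9-0=27; pred: 1+0-0=1
Max prey = 27 at step 10

Answer: 27 10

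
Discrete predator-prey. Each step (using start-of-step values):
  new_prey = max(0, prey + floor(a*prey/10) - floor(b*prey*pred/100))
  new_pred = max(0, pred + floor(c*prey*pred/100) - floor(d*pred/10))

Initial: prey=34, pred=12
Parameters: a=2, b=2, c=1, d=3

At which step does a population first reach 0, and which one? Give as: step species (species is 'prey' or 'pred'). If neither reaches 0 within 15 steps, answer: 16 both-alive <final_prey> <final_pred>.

Step 1: prey: 34+6-8=32; pred: 12+4-3=13
Step 2: prey: 32+6-8=30; pred: 13+4-3=14
Step 3: prey: 30+6-8=28; pred: 14+4-4=14
Step 4: prey: 28+5-7=26; pred: 14+3-4=13
Step 5: prey: 26+5-6=25; pred: 13+3-3=13
Step 6: prey: 25+5-6=24; pred: 13+3-3=13
Step 7: prey: 24+4-6=22; pred: 13+3-3=13
Step 8: prey: 22+4-5=21; pred: 13+2-3=12
Step 9: prey: 21+4-5=20; pred: 12+2-3=11
Step 10: prey: 20+4-4=20; pred: 11+2-3=10
Step 11: prey: 20+4-4=20; pred: 10+2-3=9
Step 12: prey: 20+4-3=21; pred: 9+1-2=8
Step 13: prey: 21+4-3=22; pred: 8+1-2=7
Step 14: prey: 22+4-3=23; pred: 7+1-2=6
Step 15: prey: 23+4-2=25; pred: 6+1-1=6
No extinction within 15 steps

Answer: 16 both-alive 25 6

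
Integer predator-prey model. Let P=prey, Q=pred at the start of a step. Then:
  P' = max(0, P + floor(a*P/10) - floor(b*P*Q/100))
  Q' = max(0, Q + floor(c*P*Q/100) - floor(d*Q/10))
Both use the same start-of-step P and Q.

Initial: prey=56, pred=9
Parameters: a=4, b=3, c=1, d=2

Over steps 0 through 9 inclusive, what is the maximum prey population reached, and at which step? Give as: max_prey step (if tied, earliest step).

Step 1: prey: 56+22-15=63; pred: 9+5-1=13
Step 2: prey: 63+25-24=64; pred: 13+8-2=19
Step 3: prey: 64+25-36=53; pred: 19+12-3=28
Step 4: prey: 53+21-44=30; pred: 28+14-5=37
Step 5: prey: 30+12-33=9; pred: 37+11-7=41
Step 6: prey: 9+3-11=1; pred: 41+3-8=36
Step 7: prey: 1+0-1=0; pred: 36+0-7=29
Step 8: prey: 0+0-0=0; pred: 29+0-5=24
Step 9: prey: 0+0-0=0; pred: 24+0-4=20
Max prey = 64 at step 2

Answer: 64 2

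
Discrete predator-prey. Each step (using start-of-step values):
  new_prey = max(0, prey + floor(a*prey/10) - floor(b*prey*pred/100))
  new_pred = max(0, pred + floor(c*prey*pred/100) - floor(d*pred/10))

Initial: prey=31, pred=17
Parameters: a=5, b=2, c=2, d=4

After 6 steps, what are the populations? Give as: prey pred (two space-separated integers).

Answer: 4 50

Derivation:
Step 1: prey: 31+15-10=36; pred: 17+10-6=21
Step 2: prey: 36+18-15=39; pred: 21+15-8=28
Step 3: prey: 39+19-21=37; pred: 28+21-11=38
Step 4: prey: 37+18-28=27; pred: 38+28-15=51
Step 5: prey: 27+13-27=13; pred: 51+27-20=58
Step 6: prey: 13+6-15=4; pred: 58+15-23=50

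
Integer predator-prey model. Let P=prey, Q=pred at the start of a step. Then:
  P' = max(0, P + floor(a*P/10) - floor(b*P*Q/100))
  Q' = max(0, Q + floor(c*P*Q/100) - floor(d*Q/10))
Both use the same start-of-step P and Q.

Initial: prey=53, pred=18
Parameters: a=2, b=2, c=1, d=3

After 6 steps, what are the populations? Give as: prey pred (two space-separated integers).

Answer: 10 16

Derivation:
Step 1: prey: 53+10-19=44; pred: 18+9-5=22
Step 2: prey: 44+8-19=33; pred: 22+9-6=25
Step 3: prey: 33+6-16=23; pred: 25+8-7=26
Step 4: prey: 23+4-11=16; pred: 26+5-7=24
Step 5: prey: 16+3-7=12; pred: 24+3-7=20
Step 6: prey: 12+2-4=10; pred: 20+2-6=16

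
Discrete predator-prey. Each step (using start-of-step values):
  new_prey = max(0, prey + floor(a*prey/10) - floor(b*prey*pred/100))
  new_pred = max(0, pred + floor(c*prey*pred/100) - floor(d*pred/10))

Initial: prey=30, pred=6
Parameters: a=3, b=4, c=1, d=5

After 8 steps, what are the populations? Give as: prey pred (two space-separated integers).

Answer: 93 5

Derivation:
Step 1: prey: 30+9-7=32; pred: 6+1-3=4
Step 2: prey: 32+9-5=36; pred: 4+1-2=3
Step 3: prey: 36+10-4=42; pred: 3+1-1=3
Step 4: prey: 42+12-5=49; pred: 3+1-1=3
Step 5: prey: 49+14-5=58; pred: 3+1-1=3
Step 6: prey: 58+17-6=69; pred: 3+1-1=3
Step 7: prey: 69+20-8=81; pred: 3+2-1=4
Step 8: prey: 81+24-12=93; pred: 4+3-2=5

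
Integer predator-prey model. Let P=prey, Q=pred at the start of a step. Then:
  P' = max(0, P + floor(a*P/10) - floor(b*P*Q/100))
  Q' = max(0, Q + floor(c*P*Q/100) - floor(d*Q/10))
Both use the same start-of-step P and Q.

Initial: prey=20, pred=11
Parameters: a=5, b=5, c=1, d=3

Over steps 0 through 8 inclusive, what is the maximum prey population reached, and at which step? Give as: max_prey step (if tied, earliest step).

Step 1: prey: 20+10-11=19; pred: 11+2-3=10
Step 2: prey: 19+9-9=19; pred: 10+1-3=8
Step 3: prey: 19+9-7=21; pred: 8+1-2=7
Step 4: prey: 21+10-7=24; pred: 7+1-2=6
Step 5: prey: 24+12-7=29; pred: 6+1-1=6
Step 6: prey: 29+14-8=35; pred: 6+1-1=6
Step 7: prey: 35+17-10=42; pred: 6+2-1=7
Step 8: prey: 42+21-14=49; pred: 7+2-2=7
Max prey = 49 at step 8

Answer: 49 8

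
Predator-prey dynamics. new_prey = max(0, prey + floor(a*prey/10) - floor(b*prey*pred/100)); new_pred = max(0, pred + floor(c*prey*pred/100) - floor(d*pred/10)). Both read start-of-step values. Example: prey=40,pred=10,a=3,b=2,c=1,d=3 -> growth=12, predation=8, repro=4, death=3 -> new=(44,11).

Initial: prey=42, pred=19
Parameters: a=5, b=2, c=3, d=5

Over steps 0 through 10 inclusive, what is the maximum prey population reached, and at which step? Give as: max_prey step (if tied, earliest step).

Answer: 48 1

Derivation:
Step 1: prey: 42+21-15=48; pred: 19+23-9=33
Step 2: prey: 48+24-31=41; pred: 33+47-16=64
Step 3: prey: 41+20-52=9; pred: 64+78-32=110
Step 4: prey: 9+4-19=0; pred: 110+29-55=84
Step 5: prey: 0+0-0=0; pred: 84+0-42=42
Step 6: prey: 0+0-0=0; pred: 42+0-21=21
Step 7: prey: 0+0-0=0; pred: 21+0-10=11
Step 8: prey: 0+0-0=0; pred: 11+0-5=6
Step 9: prey: 0+0-0=0; pred: 6+0-3=3
Step 10: prey: 0+0-0=0; pred: 3+0-1=2
Max prey = 48 at step 1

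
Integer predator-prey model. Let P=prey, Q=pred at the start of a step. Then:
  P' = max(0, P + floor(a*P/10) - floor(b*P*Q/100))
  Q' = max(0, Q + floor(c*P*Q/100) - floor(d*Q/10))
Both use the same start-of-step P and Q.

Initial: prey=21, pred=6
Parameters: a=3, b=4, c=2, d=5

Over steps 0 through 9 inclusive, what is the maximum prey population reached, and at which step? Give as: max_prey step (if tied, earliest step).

Step 1: prey: 21+6-5=22; pred: 6+2-3=5
Step 2: prey: 22+6-4=24; pred: 5+2-2=5
Step 3: prey: 24+7-4=27; pred: 5+2-2=5
Step 4: prey: 27+8-5=30; pred: 5+2-2=5
Step 5: prey: 30+9-6=33; pred: 5+3-2=6
Step 6: prey: 33+9-7=35; pred: 6+3-3=6
Step 7: prey: 35+10-8=37; pred: 6+4-3=7
Step 8: prey: 37+11-10=38; pred: 7+5-3=9
Step 9: prey: 38+11-13=36; pred: 9+6-4=11
Max prey = 38 at step 8

Answer: 38 8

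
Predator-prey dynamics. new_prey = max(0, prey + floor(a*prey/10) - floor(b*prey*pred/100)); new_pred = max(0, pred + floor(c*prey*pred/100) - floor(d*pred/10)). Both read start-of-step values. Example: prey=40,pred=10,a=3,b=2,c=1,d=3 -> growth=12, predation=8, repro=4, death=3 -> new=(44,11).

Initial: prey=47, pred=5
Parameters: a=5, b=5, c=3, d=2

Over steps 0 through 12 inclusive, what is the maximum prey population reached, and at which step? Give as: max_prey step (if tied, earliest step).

Step 1: prey: 47+23-11=59; pred: 5+7-1=11
Step 2: prey: 59+29-32=56; pred: 11+19-2=28
Step 3: prey: 56+28-78=6; pred: 28+47-5=70
Step 4: prey: 6+3-21=0; pred: 70+12-14=68
Step 5: prey: 0+0-0=0; pred: 68+0-13=55
Step 6: prey: 0+0-0=0; pred: 55+0-11=44
Step 7: prey: 0+0-0=0; pred: 44+0-8=36
Step 8: prey: 0+0-0=0; pred: 36+0-7=29
Step 9: prey: 0+0-0=0; pred: 29+0-5=24
Step 10: prey: 0+0-0=0; pred: 24+0-4=20
Step 11: prey: 0+0-0=0; pred: 20+0-4=16
Step 12: prey: 0+0-0=0; pred: 16+0-3=13
Max prey = 59 at step 1

Answer: 59 1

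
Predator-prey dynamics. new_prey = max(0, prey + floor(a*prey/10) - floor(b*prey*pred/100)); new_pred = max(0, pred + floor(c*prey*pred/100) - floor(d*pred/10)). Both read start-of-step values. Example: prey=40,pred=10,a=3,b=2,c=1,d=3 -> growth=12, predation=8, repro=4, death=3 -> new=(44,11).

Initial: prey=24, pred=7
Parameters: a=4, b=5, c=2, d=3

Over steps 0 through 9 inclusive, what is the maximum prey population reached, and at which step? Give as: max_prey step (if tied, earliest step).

Answer: 25 1

Derivation:
Step 1: prey: 24+9-8=25; pred: 7+3-2=8
Step 2: prey: 25+10-10=25; pred: 8+4-2=10
Step 3: prey: 25+10-12=23; pred: 10+5-3=12
Step 4: prey: 23+9-13=19; pred: 12+5-3=14
Step 5: prey: 19+7-13=13; pred: 14+5-4=15
Step 6: prey: 13+5-9=9; pred: 15+3-4=14
Step 7: prey: 9+3-6=6; pred: 14+2-4=12
Step 8: prey: 6+2-3=5; pred: 12+1-3=10
Step 9: prey: 5+2-2=5; pred: 10+1-3=8
Max prey = 25 at step 1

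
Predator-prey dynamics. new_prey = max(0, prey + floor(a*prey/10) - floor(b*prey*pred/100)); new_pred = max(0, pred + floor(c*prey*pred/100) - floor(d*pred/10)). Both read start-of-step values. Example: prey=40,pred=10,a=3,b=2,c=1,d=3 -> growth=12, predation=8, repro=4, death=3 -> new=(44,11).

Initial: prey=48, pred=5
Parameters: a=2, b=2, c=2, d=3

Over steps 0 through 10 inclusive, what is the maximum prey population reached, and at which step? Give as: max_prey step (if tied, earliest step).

Answer: 55 2

Derivation:
Step 1: prey: 48+9-4=53; pred: 5+4-1=8
Step 2: prey: 53+10-8=55; pred: 8+8-2=14
Step 3: prey: 55+11-15=51; pred: 14+15-4=25
Step 4: prey: 51+10-25=36; pred: 25+25-7=43
Step 5: prey: 36+7-30=13; pred: 43+30-12=61
Step 6: prey: 13+2-15=0; pred: 61+15-18=58
Step 7: prey: 0+0-0=0; pred: 58+0-17=41
Step 8: prey: 0+0-0=0; pred: 41+0-12=29
Step 9: prey: 0+0-0=0; pred: 29+0-8=21
Step 10: prey: 0+0-0=0; pred: 21+0-6=15
Max prey = 55 at step 2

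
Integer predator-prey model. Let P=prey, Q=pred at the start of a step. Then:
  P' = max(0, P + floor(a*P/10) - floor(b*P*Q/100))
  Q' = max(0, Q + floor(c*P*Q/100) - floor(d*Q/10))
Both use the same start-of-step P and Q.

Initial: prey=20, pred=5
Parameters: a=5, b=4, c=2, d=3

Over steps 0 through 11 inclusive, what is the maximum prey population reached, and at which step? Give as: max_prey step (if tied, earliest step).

Answer: 41 4

Derivation:
Step 1: prey: 20+10-4=26; pred: 5+2-1=6
Step 2: prey: 26+13-6=33; pred: 6+3-1=8
Step 3: prey: 33+16-10=39; pred: 8+5-2=11
Step 4: prey: 39+19-17=41; pred: 11+8-3=16
Step 5: prey: 41+20-26=35; pred: 16+13-4=25
Step 6: prey: 35+17-35=17; pred: 25+17-7=35
Step 7: prey: 17+8-23=2; pred: 35+11-10=36
Step 8: prey: 2+1-2=1; pred: 36+1-10=27
Step 9: prey: 1+0-1=0; pred: 27+0-8=19
Step 10: prey: 0+0-0=0; pred: 19+0-5=14
Step 11: prey: 0+0-0=0; pred: 14+0-4=10
Max prey = 41 at step 4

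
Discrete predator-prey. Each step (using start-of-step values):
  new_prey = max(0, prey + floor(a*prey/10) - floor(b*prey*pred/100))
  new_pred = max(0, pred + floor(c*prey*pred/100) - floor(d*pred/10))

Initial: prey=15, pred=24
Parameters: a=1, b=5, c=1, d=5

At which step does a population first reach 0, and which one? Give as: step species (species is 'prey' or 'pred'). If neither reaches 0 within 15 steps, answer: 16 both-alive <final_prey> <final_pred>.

Answer: 1 prey

Derivation:
Step 1: prey: 15+1-18=0; pred: 24+3-12=15
First extinction: prey at step 1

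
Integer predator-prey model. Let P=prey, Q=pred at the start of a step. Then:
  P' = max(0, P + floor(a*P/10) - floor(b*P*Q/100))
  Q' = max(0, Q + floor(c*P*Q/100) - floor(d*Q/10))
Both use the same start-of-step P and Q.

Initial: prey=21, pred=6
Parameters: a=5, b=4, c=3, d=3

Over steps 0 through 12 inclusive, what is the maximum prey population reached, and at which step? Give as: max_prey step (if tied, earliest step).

Step 1: prey: 21+10-5=26; pred: 6+3-1=8
Step 2: prey: 26+13-8=31; pred: 8+6-2=12
Step 3: prey: 31+15-14=32; pred: 12+11-3=20
Step 4: prey: 32+16-25=23; pred: 20+19-6=33
Step 5: prey: 23+11-30=4; pred: 33+22-9=46
Step 6: prey: 4+2-7=0; pred: 46+5-13=38
Step 7: prey: 0+0-0=0; pred: 38+0-11=27
Step 8: prey: 0+0-0=0; pred: 27+0-8=19
Step 9: prey: 0+0-0=0; pred: 19+0-5=14
Step 10: prey: 0+0-0=0; pred: 14+0-4=10
Step 11: prey: 0+0-0=0; pred: 10+0-3=7
Step 12: prey: 0+0-0=0; pred: 7+0-2=5
Max prey = 32 at step 3

Answer: 32 3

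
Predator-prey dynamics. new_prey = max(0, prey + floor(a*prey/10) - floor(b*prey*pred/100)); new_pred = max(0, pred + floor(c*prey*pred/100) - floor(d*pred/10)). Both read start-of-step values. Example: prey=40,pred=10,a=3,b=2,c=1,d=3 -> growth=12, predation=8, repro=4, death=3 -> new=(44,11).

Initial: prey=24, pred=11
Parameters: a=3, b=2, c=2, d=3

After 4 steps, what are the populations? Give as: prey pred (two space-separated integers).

Step 1: prey: 24+7-5=26; pred: 11+5-3=13
Step 2: prey: 26+7-6=27; pred: 13+6-3=16
Step 3: prey: 27+8-8=27; pred: 16+8-4=20
Step 4: prey: 27+8-10=25; pred: 20+10-6=24

Answer: 25 24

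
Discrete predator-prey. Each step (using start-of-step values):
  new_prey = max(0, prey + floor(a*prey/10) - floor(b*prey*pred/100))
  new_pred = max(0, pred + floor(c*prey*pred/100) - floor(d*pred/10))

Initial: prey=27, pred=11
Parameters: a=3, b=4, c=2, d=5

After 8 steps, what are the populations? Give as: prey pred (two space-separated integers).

Answer: 21 3

Derivation:
Step 1: prey: 27+8-11=24; pred: 11+5-5=11
Step 2: prey: 24+7-10=21; pred: 11+5-5=11
Step 3: prey: 21+6-9=18; pred: 11+4-5=10
Step 4: prey: 18+5-7=16; pred: 10+3-5=8
Step 5: prey: 16+4-5=15; pred: 8+2-4=6
Step 6: prey: 15+4-3=16; pred: 6+1-3=4
Step 7: prey: 16+4-2=18; pred: 4+1-2=3
Step 8: prey: 18+5-2=21; pred: 3+1-1=3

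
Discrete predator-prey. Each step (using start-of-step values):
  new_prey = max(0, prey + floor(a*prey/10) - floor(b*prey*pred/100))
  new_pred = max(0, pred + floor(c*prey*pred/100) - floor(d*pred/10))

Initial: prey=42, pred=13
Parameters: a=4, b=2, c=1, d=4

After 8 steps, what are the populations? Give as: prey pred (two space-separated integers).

Answer: 31 41

Derivation:
Step 1: prey: 42+16-10=48; pred: 13+5-5=13
Step 2: prey: 48+19-12=55; pred: 13+6-5=14
Step 3: prey: 55+22-15=62; pred: 14+7-5=16
Step 4: prey: 62+24-19=67; pred: 16+9-6=19
Step 5: prey: 67+26-25=68; pred: 19+12-7=24
Step 6: prey: 68+27-32=63; pred: 24+16-9=31
Step 7: prey: 63+25-39=49; pred: 31+19-12=38
Step 8: prey: 49+19-37=31; pred: 38+18-15=41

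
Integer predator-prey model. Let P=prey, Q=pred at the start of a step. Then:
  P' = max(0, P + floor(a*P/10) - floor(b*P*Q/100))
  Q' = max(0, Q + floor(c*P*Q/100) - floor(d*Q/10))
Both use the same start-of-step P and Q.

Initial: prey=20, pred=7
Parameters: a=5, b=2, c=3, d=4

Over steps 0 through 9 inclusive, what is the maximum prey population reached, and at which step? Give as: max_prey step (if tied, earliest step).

Answer: 49 4

Derivation:
Step 1: prey: 20+10-2=28; pred: 7+4-2=9
Step 2: prey: 28+14-5=37; pred: 9+7-3=13
Step 3: prey: 37+18-9=46; pred: 13+14-5=22
Step 4: prey: 46+23-20=49; pred: 22+30-8=44
Step 5: prey: 49+24-43=30; pred: 44+64-17=91
Step 6: prey: 30+15-54=0; pred: 91+81-36=136
Step 7: prey: 0+0-0=0; pred: 136+0-54=82
Step 8: prey: 0+0-0=0; pred: 82+0-32=50
Step 9: prey: 0+0-0=0; pred: 50+0-20=30
Max prey = 49 at step 4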